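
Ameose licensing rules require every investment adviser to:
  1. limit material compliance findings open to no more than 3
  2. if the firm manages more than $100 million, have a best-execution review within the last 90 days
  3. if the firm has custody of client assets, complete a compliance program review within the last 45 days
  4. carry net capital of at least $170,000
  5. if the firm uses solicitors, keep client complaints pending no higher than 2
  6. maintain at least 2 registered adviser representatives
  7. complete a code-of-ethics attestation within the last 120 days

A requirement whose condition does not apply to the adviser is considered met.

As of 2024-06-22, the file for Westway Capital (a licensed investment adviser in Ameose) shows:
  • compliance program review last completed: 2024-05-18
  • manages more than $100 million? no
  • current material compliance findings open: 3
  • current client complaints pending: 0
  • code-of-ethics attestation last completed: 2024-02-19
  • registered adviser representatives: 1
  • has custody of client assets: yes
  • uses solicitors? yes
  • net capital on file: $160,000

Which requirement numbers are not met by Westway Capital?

1. material compliance findings open 3 ≤ 3 → met
2. condition 'manages more than $100 million' does not hold → requirement n/a → met
3. condition 'has custody of client assets' holds; compliance program review 35 days ago vs limit 45 → met
4. net capital $160,000 < $170,000 → not met
5. condition 'uses solicitors' holds; client complaints pending 0 ≤ 2 → met
6. registered adviser representatives 1 < 2 → not met
7. code-of-ethics attestation 124 days ago vs limit 120 → not met
Not met: 4, 6, 7

4, 6, 7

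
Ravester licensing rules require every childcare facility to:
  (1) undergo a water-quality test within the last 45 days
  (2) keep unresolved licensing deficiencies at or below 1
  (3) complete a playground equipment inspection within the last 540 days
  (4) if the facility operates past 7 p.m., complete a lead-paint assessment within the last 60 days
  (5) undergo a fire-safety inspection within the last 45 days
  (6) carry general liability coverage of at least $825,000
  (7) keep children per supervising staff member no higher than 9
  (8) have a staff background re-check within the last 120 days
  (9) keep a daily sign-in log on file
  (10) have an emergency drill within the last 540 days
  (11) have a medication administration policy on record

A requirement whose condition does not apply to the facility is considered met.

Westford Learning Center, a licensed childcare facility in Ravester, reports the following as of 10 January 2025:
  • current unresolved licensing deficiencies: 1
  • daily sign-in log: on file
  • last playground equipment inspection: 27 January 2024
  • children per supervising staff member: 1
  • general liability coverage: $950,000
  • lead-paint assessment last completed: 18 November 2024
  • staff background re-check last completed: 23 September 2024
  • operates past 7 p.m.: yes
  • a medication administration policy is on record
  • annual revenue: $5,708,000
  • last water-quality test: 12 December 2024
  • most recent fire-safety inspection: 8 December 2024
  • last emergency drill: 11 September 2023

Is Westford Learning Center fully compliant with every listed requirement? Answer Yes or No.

Yes

1. water-quality test 29 days ago vs limit 45 → met
2. unresolved licensing deficiencies 1 ≤ 1 → met
3. playground equipment inspection 349 days ago vs limit 540 → met
4. condition 'operates past 7 p.m.' holds; lead-paint assessment 53 days ago vs limit 60 → met
5. fire-safety inspection 33 days ago vs limit 45 → met
6. general liability coverage $950,000 ≥ $825,000 → met
7. children per supervising staff member 1 ≤ 9 → met
8. staff background re-check 109 days ago vs limit 120 → met
9. daily sign-in log present → met
10. emergency drill 487 days ago vs limit 540 → met
11. medication administration policy present → met
All met.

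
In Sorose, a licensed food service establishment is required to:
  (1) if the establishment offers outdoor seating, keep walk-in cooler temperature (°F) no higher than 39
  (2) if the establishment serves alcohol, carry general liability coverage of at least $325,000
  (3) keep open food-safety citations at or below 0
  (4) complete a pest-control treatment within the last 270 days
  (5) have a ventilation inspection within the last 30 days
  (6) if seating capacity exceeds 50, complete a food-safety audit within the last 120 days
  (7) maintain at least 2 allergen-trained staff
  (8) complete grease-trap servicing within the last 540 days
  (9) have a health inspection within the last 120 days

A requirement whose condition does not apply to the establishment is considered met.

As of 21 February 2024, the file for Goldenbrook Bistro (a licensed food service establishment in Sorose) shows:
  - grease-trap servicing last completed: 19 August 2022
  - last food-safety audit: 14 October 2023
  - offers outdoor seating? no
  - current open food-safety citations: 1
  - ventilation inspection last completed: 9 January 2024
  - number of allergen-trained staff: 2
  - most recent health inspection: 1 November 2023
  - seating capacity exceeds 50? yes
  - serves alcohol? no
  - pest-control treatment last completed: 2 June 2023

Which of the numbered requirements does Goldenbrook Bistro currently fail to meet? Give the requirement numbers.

3, 5, 6, 8

1. condition 'offers outdoor seating' does not hold → requirement n/a → met
2. condition 'serves alcohol' does not hold → requirement n/a → met
3. open food-safety citations 1 > 0 → not met
4. pest-control treatment 264 days ago vs limit 270 → met
5. ventilation inspection 43 days ago vs limit 30 → not met
6. condition 'seating capacity exceeds 50' holds; food-safety audit 130 days ago vs limit 120 → not met
7. allergen-trained staff 2 ≥ 2 → met
8. grease-trap servicing 551 days ago vs limit 540 → not met
9. health inspection 112 days ago vs limit 120 → met
Not met: 3, 5, 6, 8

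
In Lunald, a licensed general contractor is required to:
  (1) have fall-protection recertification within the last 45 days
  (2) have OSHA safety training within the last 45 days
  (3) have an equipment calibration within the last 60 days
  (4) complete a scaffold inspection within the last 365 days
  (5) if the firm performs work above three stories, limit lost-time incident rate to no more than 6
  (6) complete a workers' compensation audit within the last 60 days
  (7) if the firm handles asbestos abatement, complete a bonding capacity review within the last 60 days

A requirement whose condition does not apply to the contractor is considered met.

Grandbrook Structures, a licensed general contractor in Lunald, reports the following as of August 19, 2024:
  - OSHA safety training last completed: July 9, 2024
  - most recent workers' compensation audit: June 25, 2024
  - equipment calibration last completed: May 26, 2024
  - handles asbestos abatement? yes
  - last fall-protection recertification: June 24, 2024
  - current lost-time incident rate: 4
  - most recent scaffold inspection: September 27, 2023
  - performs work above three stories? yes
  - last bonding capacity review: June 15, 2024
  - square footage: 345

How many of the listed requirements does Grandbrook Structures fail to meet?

3

1. fall-protection recertification 56 days ago vs limit 45 → not met
2. OSHA safety training 41 days ago vs limit 45 → met
3. equipment calibration 85 days ago vs limit 60 → not met
4. scaffold inspection 327 days ago vs limit 365 → met
5. condition 'performs work above three stories' holds; lost-time incident rate 4 ≤ 6 → met
6. workers' compensation audit 55 days ago vs limit 60 → met
7. condition 'handles asbestos abatement' holds; bonding capacity review 65 days ago vs limit 60 → not met
Not met: 3 of 7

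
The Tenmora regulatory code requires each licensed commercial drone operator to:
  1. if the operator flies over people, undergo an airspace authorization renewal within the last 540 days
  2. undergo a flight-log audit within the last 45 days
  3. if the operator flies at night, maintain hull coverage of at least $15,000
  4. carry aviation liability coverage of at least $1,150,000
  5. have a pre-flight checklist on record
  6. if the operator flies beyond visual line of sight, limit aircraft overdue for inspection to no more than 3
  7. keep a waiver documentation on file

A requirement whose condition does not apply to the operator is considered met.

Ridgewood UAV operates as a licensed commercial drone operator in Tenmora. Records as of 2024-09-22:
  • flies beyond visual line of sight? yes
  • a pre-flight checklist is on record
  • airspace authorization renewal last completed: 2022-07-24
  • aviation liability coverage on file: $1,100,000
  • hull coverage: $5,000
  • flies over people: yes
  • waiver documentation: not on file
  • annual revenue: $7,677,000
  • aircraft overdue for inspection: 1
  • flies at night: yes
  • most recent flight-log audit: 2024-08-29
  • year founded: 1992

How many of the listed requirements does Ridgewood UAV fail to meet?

1. condition 'flies over people' holds; airspace authorization renewal 791 days ago vs limit 540 → not met
2. flight-log audit 24 days ago vs limit 45 → met
3. condition 'flies at night' holds; hull coverage $5,000 < $15,000 → not met
4. aviation liability coverage $1,100,000 < $1,150,000 → not met
5. pre-flight checklist present → met
6. condition 'flies beyond visual line of sight' holds; aircraft overdue for inspection 1 ≤ 3 → met
7. waiver documentation absent → not met
Not met: 4 of 7

4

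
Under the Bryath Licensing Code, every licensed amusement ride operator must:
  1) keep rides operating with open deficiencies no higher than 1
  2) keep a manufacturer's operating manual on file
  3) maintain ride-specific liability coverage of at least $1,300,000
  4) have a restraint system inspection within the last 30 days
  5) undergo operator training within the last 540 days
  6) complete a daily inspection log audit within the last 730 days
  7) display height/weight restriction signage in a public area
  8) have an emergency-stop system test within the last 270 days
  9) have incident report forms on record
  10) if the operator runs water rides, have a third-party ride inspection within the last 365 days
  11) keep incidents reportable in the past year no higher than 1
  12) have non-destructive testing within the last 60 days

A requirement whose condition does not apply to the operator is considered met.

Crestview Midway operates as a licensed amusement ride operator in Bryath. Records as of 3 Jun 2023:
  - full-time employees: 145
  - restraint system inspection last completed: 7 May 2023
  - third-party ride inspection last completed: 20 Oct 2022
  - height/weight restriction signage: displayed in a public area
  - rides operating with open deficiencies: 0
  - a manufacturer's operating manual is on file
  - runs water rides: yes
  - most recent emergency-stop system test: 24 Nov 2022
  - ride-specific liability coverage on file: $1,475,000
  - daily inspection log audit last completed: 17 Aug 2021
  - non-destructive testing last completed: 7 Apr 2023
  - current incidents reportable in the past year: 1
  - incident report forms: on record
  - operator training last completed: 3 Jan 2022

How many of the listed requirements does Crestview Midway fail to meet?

0

1. rides operating with open deficiencies 0 ≤ 1 → met
2. manufacturer's operating manual present → met
3. ride-specific liability coverage $1,475,000 ≥ $1,300,000 → met
4. restraint system inspection 27 days ago vs limit 30 → met
5. operator training 516 days ago vs limit 540 → met
6. daily inspection log audit 655 days ago vs limit 730 → met
7. height/weight restriction signage present → met
8. emergency-stop system test 191 days ago vs limit 270 → met
9. incident report forms present → met
10. condition 'runs water rides' holds; third-party ride inspection 226 days ago vs limit 365 → met
11. incidents reportable in the past year 1 ≤ 1 → met
12. non-destructive testing 57 days ago vs limit 60 → met
Not met: 0 of 12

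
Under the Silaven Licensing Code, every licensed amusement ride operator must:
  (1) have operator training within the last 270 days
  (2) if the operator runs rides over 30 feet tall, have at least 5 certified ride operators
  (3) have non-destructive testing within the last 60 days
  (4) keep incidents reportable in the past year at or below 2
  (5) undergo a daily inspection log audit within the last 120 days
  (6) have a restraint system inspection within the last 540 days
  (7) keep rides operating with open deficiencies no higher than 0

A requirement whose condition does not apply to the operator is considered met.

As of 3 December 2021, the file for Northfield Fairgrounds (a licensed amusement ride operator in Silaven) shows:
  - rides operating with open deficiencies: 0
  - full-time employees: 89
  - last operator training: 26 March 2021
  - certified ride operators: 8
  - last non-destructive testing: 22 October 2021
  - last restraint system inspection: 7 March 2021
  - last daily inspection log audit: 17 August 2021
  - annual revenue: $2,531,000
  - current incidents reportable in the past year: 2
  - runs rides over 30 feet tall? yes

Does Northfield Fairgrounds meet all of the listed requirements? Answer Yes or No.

Yes

1. operator training 252 days ago vs limit 270 → met
2. condition 'runs rides over 30 feet tall' holds; certified ride operators 8 ≥ 5 → met
3. non-destructive testing 42 days ago vs limit 60 → met
4. incidents reportable in the past year 2 ≤ 2 → met
5. daily inspection log audit 108 days ago vs limit 120 → met
6. restraint system inspection 271 days ago vs limit 540 → met
7. rides operating with open deficiencies 0 ≤ 0 → met
All met.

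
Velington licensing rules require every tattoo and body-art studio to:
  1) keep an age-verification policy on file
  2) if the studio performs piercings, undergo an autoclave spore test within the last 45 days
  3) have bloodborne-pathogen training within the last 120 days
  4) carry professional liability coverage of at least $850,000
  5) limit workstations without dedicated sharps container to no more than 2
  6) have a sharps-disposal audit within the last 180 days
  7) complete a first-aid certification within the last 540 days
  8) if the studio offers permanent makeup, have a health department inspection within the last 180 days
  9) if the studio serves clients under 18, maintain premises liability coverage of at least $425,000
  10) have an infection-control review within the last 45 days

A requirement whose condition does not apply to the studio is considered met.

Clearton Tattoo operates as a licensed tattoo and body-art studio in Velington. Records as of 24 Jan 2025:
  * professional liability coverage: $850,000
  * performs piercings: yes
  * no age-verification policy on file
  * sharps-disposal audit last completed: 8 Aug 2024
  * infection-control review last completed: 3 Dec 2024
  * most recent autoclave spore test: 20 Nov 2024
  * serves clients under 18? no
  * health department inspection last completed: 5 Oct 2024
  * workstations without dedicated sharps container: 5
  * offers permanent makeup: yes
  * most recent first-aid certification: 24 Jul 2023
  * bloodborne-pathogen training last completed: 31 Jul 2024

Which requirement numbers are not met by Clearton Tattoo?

1, 2, 3, 5, 7, 10

1. age-verification policy absent → not met
2. condition 'performs piercings' holds; autoclave spore test 65 days ago vs limit 45 → not met
3. bloodborne-pathogen training 177 days ago vs limit 120 → not met
4. professional liability coverage $850,000 ≥ $850,000 → met
5. workstations without dedicated sharps container 5 > 2 → not met
6. sharps-disposal audit 169 days ago vs limit 180 → met
7. first-aid certification 550 days ago vs limit 540 → not met
8. condition 'offers permanent makeup' holds; health department inspection 111 days ago vs limit 180 → met
9. condition 'serves clients under 18' does not hold → requirement n/a → met
10. infection-control review 52 days ago vs limit 45 → not met
Not met: 1, 2, 3, 5, 7, 10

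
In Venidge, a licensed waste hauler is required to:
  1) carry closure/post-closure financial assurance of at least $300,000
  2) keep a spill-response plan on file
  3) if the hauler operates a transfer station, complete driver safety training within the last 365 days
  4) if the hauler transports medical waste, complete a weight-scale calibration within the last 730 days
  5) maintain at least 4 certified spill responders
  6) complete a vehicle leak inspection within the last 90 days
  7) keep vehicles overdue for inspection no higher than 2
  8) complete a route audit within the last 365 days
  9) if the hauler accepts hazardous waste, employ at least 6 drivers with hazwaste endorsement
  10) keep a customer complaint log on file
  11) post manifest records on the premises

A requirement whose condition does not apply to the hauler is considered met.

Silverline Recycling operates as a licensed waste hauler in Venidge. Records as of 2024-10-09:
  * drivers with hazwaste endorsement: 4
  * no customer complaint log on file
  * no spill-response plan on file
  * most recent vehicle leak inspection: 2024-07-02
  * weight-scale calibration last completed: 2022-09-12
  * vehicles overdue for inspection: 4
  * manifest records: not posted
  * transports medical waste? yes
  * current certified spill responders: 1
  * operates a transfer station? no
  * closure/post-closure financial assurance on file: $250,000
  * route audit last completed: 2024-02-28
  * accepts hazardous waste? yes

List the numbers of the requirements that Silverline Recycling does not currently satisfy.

1. closure/post-closure financial assurance $250,000 < $300,000 → not met
2. spill-response plan absent → not met
3. condition 'operates a transfer station' does not hold → requirement n/a → met
4. condition 'transports medical waste' holds; weight-scale calibration 758 days ago vs limit 730 → not met
5. certified spill responders 1 < 4 → not met
6. vehicle leak inspection 99 days ago vs limit 90 → not met
7. vehicles overdue for inspection 4 > 2 → not met
8. route audit 224 days ago vs limit 365 → met
9. condition 'accepts hazardous waste' holds; drivers with hazwaste endorsement 4 < 6 → not met
10. customer complaint log absent → not met
11. manifest records absent → not met
Not met: 1, 2, 4, 5, 6, 7, 9, 10, 11

1, 2, 4, 5, 6, 7, 9, 10, 11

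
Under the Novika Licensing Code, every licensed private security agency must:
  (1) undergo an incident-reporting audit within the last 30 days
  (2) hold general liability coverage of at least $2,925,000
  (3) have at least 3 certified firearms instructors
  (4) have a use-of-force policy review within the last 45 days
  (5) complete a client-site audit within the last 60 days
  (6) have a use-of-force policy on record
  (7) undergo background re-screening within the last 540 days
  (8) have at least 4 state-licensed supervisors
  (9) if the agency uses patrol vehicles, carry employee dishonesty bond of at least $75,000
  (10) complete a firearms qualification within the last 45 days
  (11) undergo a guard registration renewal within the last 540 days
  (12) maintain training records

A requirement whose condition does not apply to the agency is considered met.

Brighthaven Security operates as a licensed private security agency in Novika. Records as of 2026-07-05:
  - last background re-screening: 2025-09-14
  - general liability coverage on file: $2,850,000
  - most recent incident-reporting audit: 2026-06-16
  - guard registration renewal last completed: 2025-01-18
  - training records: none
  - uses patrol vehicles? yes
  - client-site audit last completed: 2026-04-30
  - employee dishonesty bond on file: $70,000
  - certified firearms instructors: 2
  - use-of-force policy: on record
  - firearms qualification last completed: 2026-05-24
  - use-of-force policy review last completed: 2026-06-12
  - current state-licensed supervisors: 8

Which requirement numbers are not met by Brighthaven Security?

2, 3, 5, 9, 12

1. incident-reporting audit 19 days ago vs limit 30 → met
2. general liability coverage $2,850,000 < $2,925,000 → not met
3. certified firearms instructors 2 < 3 → not met
4. use-of-force policy review 23 days ago vs limit 45 → met
5. client-site audit 66 days ago vs limit 60 → not met
6. use-of-force policy present → met
7. background re-screening 294 days ago vs limit 540 → met
8. state-licensed supervisors 8 ≥ 4 → met
9. condition 'uses patrol vehicles' holds; employee dishonesty bond $70,000 < $75,000 → not met
10. firearms qualification 42 days ago vs limit 45 → met
11. guard registration renewal 533 days ago vs limit 540 → met
12. training records absent → not met
Not met: 2, 3, 5, 9, 12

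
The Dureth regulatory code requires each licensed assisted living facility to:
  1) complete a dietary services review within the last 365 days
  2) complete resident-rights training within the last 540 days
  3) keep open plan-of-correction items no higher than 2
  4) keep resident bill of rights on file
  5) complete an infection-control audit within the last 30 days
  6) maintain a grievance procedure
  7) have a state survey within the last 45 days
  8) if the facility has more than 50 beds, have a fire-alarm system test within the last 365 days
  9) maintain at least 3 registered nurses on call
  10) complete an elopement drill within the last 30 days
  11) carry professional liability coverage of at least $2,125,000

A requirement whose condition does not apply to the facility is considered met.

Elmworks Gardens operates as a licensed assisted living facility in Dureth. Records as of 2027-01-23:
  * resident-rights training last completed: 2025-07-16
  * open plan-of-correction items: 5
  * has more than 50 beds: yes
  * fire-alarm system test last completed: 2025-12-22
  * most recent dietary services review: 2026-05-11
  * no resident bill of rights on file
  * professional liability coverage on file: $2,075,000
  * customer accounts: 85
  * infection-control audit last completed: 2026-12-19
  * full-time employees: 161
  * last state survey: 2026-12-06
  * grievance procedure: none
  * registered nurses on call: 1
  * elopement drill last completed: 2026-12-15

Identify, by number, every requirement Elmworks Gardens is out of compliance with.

2, 3, 4, 5, 6, 7, 8, 9, 10, 11

1. dietary services review 257 days ago vs limit 365 → met
2. resident-rights training 556 days ago vs limit 540 → not met
3. open plan-of-correction items 5 > 2 → not met
4. resident bill of rights absent → not met
5. infection-control audit 35 days ago vs limit 30 → not met
6. grievance procedure absent → not met
7. state survey 48 days ago vs limit 45 → not met
8. condition 'has more than 50 beds' holds; fire-alarm system test 397 days ago vs limit 365 → not met
9. registered nurses on call 1 < 3 → not met
10. elopement drill 39 days ago vs limit 30 → not met
11. professional liability coverage $2,075,000 < $2,125,000 → not met
Not met: 2, 3, 4, 5, 6, 7, 8, 9, 10, 11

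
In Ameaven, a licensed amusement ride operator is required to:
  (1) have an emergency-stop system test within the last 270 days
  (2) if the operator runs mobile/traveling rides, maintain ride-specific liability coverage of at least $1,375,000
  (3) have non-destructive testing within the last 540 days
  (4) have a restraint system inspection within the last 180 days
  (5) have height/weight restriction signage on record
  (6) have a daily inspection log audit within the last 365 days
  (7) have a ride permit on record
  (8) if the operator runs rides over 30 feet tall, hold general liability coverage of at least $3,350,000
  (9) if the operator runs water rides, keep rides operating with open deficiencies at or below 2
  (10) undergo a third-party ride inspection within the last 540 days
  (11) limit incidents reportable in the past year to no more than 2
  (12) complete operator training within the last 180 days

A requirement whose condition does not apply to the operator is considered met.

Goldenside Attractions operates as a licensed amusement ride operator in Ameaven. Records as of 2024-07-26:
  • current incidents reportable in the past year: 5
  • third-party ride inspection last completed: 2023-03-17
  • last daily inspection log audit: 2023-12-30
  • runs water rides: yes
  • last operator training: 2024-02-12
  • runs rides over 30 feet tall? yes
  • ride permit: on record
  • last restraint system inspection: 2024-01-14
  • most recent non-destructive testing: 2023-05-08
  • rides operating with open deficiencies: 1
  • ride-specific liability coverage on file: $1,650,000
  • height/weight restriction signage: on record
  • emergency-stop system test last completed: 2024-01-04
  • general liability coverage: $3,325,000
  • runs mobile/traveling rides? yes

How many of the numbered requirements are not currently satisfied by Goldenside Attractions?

1. emergency-stop system test 204 days ago vs limit 270 → met
2. condition 'runs mobile/traveling rides' holds; ride-specific liability coverage $1,650,000 ≥ $1,375,000 → met
3. non-destructive testing 445 days ago vs limit 540 → met
4. restraint system inspection 194 days ago vs limit 180 → not met
5. height/weight restriction signage present → met
6. daily inspection log audit 209 days ago vs limit 365 → met
7. ride permit present → met
8. condition 'runs rides over 30 feet tall' holds; general liability coverage $3,325,000 < $3,350,000 → not met
9. condition 'runs water rides' holds; rides operating with open deficiencies 1 ≤ 2 → met
10. third-party ride inspection 497 days ago vs limit 540 → met
11. incidents reportable in the past year 5 > 2 → not met
12. operator training 165 days ago vs limit 180 → met
Not met: 3 of 12

3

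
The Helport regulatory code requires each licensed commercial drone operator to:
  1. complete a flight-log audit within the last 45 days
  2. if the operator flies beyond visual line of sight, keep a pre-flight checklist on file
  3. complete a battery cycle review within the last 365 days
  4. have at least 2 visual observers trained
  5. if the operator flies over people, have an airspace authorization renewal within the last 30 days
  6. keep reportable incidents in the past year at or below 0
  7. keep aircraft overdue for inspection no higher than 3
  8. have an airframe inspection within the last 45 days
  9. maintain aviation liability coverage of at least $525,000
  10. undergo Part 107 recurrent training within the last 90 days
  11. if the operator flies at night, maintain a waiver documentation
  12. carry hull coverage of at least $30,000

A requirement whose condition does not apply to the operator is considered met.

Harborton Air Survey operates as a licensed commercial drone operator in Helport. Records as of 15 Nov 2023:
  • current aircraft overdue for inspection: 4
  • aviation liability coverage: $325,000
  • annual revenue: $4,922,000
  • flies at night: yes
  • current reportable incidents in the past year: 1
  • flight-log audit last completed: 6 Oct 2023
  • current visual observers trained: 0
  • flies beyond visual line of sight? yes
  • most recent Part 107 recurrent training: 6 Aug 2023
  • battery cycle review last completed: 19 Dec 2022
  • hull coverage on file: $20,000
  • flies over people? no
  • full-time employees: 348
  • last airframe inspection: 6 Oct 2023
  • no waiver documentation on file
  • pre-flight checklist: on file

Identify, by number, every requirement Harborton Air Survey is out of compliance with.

1. flight-log audit 40 days ago vs limit 45 → met
2. condition 'flies beyond visual line of sight' holds; pre-flight checklist present → met
3. battery cycle review 331 days ago vs limit 365 → met
4. visual observers trained 0 < 2 → not met
5. condition 'flies over people' does not hold → requirement n/a → met
6. reportable incidents in the past year 1 > 0 → not met
7. aircraft overdue for inspection 4 > 3 → not met
8. airframe inspection 40 days ago vs limit 45 → met
9. aviation liability coverage $325,000 < $525,000 → not met
10. Part 107 recurrent training 101 days ago vs limit 90 → not met
11. condition 'flies at night' holds; waiver documentation absent → not met
12. hull coverage $20,000 < $30,000 → not met
Not met: 4, 6, 7, 9, 10, 11, 12

4, 6, 7, 9, 10, 11, 12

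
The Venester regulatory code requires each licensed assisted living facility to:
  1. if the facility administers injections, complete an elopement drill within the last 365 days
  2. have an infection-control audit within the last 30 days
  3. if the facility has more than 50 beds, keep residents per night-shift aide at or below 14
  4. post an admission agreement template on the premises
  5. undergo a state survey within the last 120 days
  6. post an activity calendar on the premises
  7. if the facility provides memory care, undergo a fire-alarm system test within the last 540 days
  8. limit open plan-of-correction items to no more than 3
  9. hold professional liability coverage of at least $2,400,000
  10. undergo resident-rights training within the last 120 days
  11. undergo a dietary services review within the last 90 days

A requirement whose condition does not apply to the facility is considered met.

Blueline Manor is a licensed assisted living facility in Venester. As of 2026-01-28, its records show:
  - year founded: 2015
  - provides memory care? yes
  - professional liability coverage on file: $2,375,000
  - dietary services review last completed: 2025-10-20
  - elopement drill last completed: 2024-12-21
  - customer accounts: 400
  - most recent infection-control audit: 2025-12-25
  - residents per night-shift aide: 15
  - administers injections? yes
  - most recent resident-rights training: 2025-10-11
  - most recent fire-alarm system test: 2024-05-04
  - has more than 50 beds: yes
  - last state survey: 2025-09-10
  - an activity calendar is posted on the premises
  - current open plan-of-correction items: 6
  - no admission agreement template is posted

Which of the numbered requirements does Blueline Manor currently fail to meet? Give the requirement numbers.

1. condition 'administers injections' holds; elopement drill 403 days ago vs limit 365 → not met
2. infection-control audit 34 days ago vs limit 30 → not met
3. condition 'has more than 50 beds' holds; residents per night-shift aide 15 > 14 → not met
4. admission agreement template absent → not met
5. state survey 140 days ago vs limit 120 → not met
6. activity calendar present → met
7. condition 'provides memory care' holds; fire-alarm system test 634 days ago vs limit 540 → not met
8. open plan-of-correction items 6 > 3 → not met
9. professional liability coverage $2,375,000 < $2,400,000 → not met
10. resident-rights training 109 days ago vs limit 120 → met
11. dietary services review 100 days ago vs limit 90 → not met
Not met: 1, 2, 3, 4, 5, 7, 8, 9, 11

1, 2, 3, 4, 5, 7, 8, 9, 11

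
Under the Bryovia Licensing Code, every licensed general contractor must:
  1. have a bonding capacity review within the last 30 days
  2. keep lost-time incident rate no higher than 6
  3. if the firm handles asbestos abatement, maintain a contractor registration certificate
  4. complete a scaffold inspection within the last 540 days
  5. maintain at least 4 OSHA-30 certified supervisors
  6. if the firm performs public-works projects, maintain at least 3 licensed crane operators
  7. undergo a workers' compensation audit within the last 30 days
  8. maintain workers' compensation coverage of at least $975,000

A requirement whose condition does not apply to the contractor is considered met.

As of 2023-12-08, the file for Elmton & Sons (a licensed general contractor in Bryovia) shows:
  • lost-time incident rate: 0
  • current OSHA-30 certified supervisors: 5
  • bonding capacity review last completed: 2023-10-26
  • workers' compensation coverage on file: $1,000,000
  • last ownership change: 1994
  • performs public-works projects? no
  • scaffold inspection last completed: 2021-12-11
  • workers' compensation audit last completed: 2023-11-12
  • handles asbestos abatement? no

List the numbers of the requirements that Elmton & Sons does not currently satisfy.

1, 4

1. bonding capacity review 43 days ago vs limit 30 → not met
2. lost-time incident rate 0 ≤ 6 → met
3. condition 'handles asbestos abatement' does not hold → requirement n/a → met
4. scaffold inspection 727 days ago vs limit 540 → not met
5. OSHA-30 certified supervisors 5 ≥ 4 → met
6. condition 'performs public-works projects' does not hold → requirement n/a → met
7. workers' compensation audit 26 days ago vs limit 30 → met
8. workers' compensation coverage $1,000,000 ≥ $975,000 → met
Not met: 1, 4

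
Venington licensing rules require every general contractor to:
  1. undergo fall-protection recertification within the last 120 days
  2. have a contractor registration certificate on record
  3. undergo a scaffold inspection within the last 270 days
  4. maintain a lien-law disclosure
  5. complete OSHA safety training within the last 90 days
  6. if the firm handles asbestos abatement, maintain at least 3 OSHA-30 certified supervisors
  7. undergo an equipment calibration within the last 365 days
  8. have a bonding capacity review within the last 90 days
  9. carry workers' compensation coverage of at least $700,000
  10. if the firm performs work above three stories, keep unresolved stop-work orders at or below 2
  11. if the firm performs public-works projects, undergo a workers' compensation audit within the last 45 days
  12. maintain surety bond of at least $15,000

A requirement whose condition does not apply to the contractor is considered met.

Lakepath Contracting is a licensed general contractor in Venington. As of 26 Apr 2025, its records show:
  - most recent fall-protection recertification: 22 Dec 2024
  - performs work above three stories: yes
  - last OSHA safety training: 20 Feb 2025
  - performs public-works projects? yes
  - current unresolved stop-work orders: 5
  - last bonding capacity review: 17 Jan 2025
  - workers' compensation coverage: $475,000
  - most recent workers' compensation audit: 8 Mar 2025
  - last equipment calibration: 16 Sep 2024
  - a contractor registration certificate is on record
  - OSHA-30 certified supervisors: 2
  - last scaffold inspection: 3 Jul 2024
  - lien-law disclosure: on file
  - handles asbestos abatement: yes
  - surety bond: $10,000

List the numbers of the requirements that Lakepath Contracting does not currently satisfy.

1, 3, 6, 8, 9, 10, 11, 12

1. fall-protection recertification 125 days ago vs limit 120 → not met
2. contractor registration certificate present → met
3. scaffold inspection 297 days ago vs limit 270 → not met
4. lien-law disclosure present → met
5. OSHA safety training 65 days ago vs limit 90 → met
6. condition 'handles asbestos abatement' holds; OSHA-30 certified supervisors 2 < 3 → not met
7. equipment calibration 222 days ago vs limit 365 → met
8. bonding capacity review 99 days ago vs limit 90 → not met
9. workers' compensation coverage $475,000 < $700,000 → not met
10. condition 'performs work above three stories' holds; unresolved stop-work orders 5 > 2 → not met
11. condition 'performs public-works projects' holds; workers' compensation audit 49 days ago vs limit 45 → not met
12. surety bond $10,000 < $15,000 → not met
Not met: 1, 3, 6, 8, 9, 10, 11, 12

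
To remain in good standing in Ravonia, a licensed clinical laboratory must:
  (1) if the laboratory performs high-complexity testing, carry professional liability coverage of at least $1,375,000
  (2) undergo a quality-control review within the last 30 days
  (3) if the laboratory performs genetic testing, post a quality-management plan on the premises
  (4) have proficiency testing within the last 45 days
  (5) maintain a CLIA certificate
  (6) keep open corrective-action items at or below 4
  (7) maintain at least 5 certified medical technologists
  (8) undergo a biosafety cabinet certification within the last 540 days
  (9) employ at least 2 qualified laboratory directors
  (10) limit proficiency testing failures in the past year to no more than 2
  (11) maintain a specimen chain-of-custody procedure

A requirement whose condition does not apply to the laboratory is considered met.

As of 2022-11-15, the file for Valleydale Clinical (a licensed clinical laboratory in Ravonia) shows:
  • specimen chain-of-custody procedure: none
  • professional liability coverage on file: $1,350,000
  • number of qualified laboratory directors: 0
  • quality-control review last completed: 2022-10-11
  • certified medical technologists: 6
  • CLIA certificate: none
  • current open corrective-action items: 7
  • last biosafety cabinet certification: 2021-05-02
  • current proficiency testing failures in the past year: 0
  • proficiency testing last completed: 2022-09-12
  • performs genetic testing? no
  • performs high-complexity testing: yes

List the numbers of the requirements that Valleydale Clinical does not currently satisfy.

1. condition 'performs high-complexity testing' holds; professional liability coverage $1,350,000 < $1,375,000 → not met
2. quality-control review 35 days ago vs limit 30 → not met
3. condition 'performs genetic testing' does not hold → requirement n/a → met
4. proficiency testing 64 days ago vs limit 45 → not met
5. CLIA certificate absent → not met
6. open corrective-action items 7 > 4 → not met
7. certified medical technologists 6 ≥ 5 → met
8. biosafety cabinet certification 562 days ago vs limit 540 → not met
9. qualified laboratory directors 0 < 2 → not met
10. proficiency testing failures in the past year 0 ≤ 2 → met
11. specimen chain-of-custody procedure absent → not met
Not met: 1, 2, 4, 5, 6, 8, 9, 11

1, 2, 4, 5, 6, 8, 9, 11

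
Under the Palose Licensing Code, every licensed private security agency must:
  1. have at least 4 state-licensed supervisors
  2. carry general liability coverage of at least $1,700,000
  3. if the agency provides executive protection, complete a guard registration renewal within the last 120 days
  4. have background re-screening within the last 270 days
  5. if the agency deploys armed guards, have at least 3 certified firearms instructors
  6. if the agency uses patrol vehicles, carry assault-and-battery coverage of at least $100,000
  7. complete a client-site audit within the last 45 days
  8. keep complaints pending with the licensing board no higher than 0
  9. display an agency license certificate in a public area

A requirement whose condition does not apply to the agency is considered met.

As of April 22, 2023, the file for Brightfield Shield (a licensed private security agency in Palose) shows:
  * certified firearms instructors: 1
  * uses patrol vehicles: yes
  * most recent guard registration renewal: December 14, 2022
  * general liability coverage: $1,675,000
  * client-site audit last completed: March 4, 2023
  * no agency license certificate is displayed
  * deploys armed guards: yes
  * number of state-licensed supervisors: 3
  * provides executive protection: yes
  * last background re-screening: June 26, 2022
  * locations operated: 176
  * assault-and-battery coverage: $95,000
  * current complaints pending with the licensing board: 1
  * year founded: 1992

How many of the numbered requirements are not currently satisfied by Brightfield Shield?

1. state-licensed supervisors 3 < 4 → not met
2. general liability coverage $1,675,000 < $1,700,000 → not met
3. condition 'provides executive protection' holds; guard registration renewal 129 days ago vs limit 120 → not met
4. background re-screening 300 days ago vs limit 270 → not met
5. condition 'deploys armed guards' holds; certified firearms instructors 1 < 3 → not met
6. condition 'uses patrol vehicles' holds; assault-and-battery coverage $95,000 < $100,000 → not met
7. client-site audit 49 days ago vs limit 45 → not met
8. complaints pending with the licensing board 1 > 0 → not met
9. agency license certificate absent → not met
Not met: 9 of 9

9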